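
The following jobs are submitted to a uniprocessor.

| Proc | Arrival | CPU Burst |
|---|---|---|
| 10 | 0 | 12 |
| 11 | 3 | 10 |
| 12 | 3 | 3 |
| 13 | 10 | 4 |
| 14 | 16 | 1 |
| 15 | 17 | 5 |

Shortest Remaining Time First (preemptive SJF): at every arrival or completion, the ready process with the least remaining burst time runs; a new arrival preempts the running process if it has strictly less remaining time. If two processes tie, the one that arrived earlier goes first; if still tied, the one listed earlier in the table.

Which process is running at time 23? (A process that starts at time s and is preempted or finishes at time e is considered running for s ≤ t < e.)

Schedule: | 10 0-3 | 12 3-6 | 10 6-10 | 13 10-14 | 10 14-16 | 14 16-17 | 10 17-20 | 15 20-25 | 11 25-35 |
Completion: 10=20  11=35  12=6  13=14  14=17  15=25

15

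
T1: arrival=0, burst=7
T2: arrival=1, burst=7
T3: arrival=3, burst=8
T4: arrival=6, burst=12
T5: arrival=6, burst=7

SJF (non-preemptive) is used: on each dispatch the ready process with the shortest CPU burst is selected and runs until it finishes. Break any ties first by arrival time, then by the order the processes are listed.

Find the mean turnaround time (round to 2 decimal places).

Gantt: | T1 0-7 | T2 7-14 | T5 14-21 | T3 21-29 | T4 29-41 |
Completion: T1=7  T2=14  T3=29  T4=41  T5=21
Turnaround (C−A): T1=7  T2=13  T3=26  T4=35  T5=15
Turnaround times: T1=7, T2=13, T3=26, T4=35, T5=15
Average turnaround = (7+13+26+35+15) / 5 = 96/5 = 19.20

19.20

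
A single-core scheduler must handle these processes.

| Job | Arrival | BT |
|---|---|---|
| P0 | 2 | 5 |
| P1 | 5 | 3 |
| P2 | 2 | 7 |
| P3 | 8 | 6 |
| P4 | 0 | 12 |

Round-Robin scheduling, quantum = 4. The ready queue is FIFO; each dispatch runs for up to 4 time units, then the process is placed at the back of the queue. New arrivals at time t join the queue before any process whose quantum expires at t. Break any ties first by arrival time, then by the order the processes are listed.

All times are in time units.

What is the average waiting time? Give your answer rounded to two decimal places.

16.80

Timeline: | P4 0-4 | P0 4-8 | P2 8-12 | P4 12-16 | P1 16-19 | P3 19-23 | P0 23-24 | P2 24-27 | P4 27-31 | P3 31-33 |
Completion: P0=24  P1=19  P2=27  P3=33  P4=31
Turnaround (C−A): P0=22  P1=14  P2=25  P3=25  P4=31
Waiting times: P0=17, P1=11, P2=18, P3=19, P4=19
Average waiting = (17+11+18+19+19) / 5 = 84/5 = 16.80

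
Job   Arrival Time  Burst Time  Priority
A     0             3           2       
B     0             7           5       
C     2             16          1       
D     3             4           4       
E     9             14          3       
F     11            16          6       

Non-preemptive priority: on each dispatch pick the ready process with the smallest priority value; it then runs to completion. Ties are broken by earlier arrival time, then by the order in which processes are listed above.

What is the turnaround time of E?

24

Schedule: | A 0-3 | C 3-19 | E 19-33 | D 33-37 | B 37-44 | F 44-60 |
Completion: A=3  B=44  C=19  D=37  E=33  F=60
Turnaround (C−A): A=3  B=44  C=17  D=34  E=24  F=49
Turnaround(E) = completion − arrival = 33 − 9 = 24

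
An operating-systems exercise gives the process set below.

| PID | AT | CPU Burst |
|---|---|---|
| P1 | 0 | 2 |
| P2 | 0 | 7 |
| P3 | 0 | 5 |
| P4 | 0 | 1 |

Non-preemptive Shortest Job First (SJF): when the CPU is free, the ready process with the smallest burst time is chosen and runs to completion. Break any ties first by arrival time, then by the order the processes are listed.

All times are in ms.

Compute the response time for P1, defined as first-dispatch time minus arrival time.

Timeline: | P4 0-1 | P1 1-3 | P3 3-8 | P2 8-15 |
Completion: P1=3  P2=15  P3=8  P4=1
Turnaround (C−A): P1=3  P2=15  P3=8  P4=1
Response(P1) = first start − arrival = 1 − 0 = 1

1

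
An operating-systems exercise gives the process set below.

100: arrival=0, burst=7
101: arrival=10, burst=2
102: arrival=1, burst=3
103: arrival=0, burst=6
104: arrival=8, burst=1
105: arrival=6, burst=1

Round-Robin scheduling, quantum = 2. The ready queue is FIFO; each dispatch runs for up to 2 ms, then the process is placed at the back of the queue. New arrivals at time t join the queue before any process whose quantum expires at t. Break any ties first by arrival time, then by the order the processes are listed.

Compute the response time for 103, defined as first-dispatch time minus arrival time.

Gantt: | 100 0-2 | 103 2-4 | 102 4-6 | 100 6-8 | 103 8-10 | 105 10-11 | 102 11-12 | 104 12-13 | 100 13-15 | 101 15-17 | 103 17-19 | 100 19-20 |
Completion: 100=20  101=17  102=12  103=19  104=13  105=11
Turnaround (C−A): 100=20  101=7  102=11  103=19  104=5  105=5
Response(103) = first start − arrival = 2 − 0 = 2

2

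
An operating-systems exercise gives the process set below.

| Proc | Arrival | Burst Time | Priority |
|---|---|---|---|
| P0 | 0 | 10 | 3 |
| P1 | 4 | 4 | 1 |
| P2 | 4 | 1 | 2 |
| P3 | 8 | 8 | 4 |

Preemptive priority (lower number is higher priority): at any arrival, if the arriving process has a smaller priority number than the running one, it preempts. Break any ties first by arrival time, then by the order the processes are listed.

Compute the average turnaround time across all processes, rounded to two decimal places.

Gantt: | P0 0-4 | P1 4-8 | P2 8-9 | P0 9-15 | P3 15-23 |
Completion: P0=15  P1=8  P2=9  P3=23
Turnaround (C−A): P0=15  P1=4  P2=5  P3=15
Turnaround times: P0=15, P1=4, P2=5, P3=15
Average turnaround = (15+4+5+15) / 4 = 39/4 = 9.75

9.75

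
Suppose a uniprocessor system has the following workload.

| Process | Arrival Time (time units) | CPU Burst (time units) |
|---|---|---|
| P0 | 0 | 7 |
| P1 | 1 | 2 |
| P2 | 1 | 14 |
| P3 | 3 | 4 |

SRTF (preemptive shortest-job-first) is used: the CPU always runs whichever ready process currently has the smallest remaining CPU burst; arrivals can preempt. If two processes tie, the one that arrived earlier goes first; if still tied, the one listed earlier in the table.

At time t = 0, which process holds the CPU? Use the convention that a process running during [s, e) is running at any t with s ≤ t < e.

P0

Gantt: | P0 0-1 | P1 1-3 | P3 3-7 | P0 7-13 | P2 13-27 |
Completion: P0=13  P1=3  P2=27  P3=7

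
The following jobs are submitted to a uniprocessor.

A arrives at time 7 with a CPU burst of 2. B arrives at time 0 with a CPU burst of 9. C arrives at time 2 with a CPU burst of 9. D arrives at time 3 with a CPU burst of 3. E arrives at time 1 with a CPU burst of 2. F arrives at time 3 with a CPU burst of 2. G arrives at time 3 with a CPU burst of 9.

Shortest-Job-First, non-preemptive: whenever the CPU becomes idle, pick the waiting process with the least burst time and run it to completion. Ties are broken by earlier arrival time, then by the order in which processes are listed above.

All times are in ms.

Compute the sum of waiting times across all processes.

Gantt: | B 0-9 | E 9-11 | F 11-13 | A 13-15 | D 15-18 | C 18-27 | G 27-36 |
Completion: A=15  B=9  C=27  D=18  E=11  F=13  G=36
Turnaround (C−A): A=8  B=9  C=25  D=15  E=10  F=10  G=33
Waiting = turnaround − burst: A=6, B=0, C=16, D=12, E=8, F=8, G=24
Total waiting = 6 + 0 + 16 + 12 + 8 + 8 + 24 = 74

74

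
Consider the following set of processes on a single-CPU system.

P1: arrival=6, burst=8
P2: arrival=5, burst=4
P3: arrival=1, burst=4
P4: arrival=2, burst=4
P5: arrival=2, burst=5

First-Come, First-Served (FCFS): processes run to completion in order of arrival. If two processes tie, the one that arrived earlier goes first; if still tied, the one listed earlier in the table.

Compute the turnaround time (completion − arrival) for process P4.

Schedule: | idle 0-1 | P3 1-5 | P4 5-9 | P5 9-14 | P2 14-18 | P1 18-26 |
Completion: P1=26  P2=18  P3=5  P4=9  P5=14
Turnaround (C−A): P1=20  P2=13  P3=4  P4=7  P5=12
Turnaround(P4) = completion − arrival = 9 − 2 = 7

7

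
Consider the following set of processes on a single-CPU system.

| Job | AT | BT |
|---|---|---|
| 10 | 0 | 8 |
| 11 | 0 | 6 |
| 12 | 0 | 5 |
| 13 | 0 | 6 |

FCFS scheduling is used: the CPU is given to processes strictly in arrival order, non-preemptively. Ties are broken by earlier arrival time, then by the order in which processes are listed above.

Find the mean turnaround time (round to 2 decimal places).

16.50

Timeline: | 10 0-8 | 11 8-14 | 12 14-19 | 13 19-25 |
Completion: 10=8  11=14  12=19  13=25
Turnaround (C−A): 10=8  11=14  12=19  13=25
Turnaround times: 10=8, 11=14, 12=19, 13=25
Average turnaround = (8+14+19+25) / 4 = 66/4 = 16.50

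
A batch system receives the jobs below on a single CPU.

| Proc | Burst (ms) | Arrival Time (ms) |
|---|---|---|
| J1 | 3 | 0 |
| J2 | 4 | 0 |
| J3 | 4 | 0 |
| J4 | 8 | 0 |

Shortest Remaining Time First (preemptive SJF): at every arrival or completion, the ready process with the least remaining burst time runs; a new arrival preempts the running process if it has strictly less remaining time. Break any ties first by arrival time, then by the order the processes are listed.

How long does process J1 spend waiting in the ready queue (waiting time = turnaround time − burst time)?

0

Gantt: | J1 0-3 | J2 3-7 | J3 7-11 | J4 11-19 |
Completion: J1=3  J2=7  J3=11  J4=19
Turnaround (C−A): J1=3  J2=7  J3=11  J4=19
Waiting(J1) = turnaround − burst = 3 − 3 = 0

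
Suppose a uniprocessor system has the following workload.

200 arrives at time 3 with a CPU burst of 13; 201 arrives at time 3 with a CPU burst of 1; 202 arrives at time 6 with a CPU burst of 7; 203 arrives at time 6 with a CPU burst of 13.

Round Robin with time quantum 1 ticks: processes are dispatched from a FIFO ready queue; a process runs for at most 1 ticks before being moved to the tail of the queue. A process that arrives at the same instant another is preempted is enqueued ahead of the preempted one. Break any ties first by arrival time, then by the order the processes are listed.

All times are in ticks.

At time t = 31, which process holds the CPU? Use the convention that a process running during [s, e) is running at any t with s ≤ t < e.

203

Schedule: | idle 0-3 | 200 3-4 | 201 4-5 | 200 5-6 | 202 6-7 | 203 7-8 | 200 8-9 | 202 9-10 | 203 10-11 | 200 11-12 | 202 12-13 | 203 13-14 | 200 14-15 | 202 15-16 | 203 16-17 | 200 17-18 | 202 18-19 | 203 19-20 | 200 20-21 | 202 21-22 | 203 22-23 | 200 23-24 | 202 24-25 | 203 25-26 | 200 26-27 | 203 27-28 | 200 28-29 | 203 29-30 | 200 30-31 | 203 31-32 | 200 32-33 | 203 33-34 | 200 34-35 | 203 35-37 |
Completion: 200=35  201=5  202=25  203=37
Turnaround (C−A): 200=32  201=2  202=19  203=31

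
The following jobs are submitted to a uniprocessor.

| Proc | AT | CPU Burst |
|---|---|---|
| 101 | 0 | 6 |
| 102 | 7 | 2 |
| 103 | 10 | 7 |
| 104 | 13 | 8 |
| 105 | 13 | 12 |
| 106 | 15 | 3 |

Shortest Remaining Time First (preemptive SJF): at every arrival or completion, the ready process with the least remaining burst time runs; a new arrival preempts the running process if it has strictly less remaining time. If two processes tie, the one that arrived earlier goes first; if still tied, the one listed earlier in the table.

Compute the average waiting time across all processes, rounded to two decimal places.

Gantt: | 101 0-6 | idle 6-7 | 102 7-9 | idle 9-10 | 103 10-17 | 106 17-20 | 104 20-28 | 105 28-40 |
Completion: 101=6  102=9  103=17  104=28  105=40  106=20
Waiting times: 101=0, 102=0, 103=0, 104=7, 105=15, 106=2
Average waiting = (0+0+0+7+15+2) / 6 = 24/6 = 4.00

4.00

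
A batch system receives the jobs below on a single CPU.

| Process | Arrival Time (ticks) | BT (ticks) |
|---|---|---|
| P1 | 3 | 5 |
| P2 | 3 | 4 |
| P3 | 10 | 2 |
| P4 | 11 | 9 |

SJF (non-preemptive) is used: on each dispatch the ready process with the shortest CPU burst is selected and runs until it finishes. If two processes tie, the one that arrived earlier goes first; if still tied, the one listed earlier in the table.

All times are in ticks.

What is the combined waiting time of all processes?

9

Schedule: | idle 0-3 | P2 3-7 | P1 7-12 | P3 12-14 | P4 14-23 |
Completion: P1=12  P2=7  P3=14  P4=23
Waiting = turnaround − burst: P1=4, P2=0, P3=2, P4=3
Total waiting = 4 + 0 + 2 + 3 = 9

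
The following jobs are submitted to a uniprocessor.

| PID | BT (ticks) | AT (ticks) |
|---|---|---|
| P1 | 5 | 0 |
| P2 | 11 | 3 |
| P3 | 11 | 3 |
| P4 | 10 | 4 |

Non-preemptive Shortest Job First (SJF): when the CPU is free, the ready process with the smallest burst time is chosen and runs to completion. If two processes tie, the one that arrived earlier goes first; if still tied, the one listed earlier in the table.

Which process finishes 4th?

Timeline: | P1 0-5 | P4 5-15 | P2 15-26 | P3 26-37 |
Completion: P1=5  P2=26  P3=37  P4=15
Finish order: P1 → P4 → P2 → P3

P3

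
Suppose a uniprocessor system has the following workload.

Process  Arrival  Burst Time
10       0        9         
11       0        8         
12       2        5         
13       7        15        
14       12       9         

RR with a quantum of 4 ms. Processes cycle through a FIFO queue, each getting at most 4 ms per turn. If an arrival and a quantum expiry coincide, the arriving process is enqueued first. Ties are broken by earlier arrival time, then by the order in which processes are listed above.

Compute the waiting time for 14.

22

Schedule: | 10 0-4 | 11 4-8 | 12 8-12 | 10 12-16 | 13 16-20 | 11 20-24 | 14 24-28 | 12 28-29 | 10 29-30 | 13 30-34 | 14 34-38 | 13 38-42 | 14 42-43 | 13 43-46 |
Completion: 10=30  11=24  12=29  13=46  14=43
Turnaround (C−A): 10=30  11=24  12=27  13=39  14=31
Waiting(14) = turnaround − burst = 31 − 9 = 22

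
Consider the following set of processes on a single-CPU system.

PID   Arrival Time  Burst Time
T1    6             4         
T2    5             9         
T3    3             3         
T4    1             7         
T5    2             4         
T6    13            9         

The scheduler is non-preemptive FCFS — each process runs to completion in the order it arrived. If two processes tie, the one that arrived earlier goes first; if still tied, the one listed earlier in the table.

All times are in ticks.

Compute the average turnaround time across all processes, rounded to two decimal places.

15.67

Timeline: | idle 0-1 | T4 1-8 | T5 8-12 | T3 12-15 | T2 15-24 | T1 24-28 | T6 28-37 |
Completion: T1=28  T2=24  T3=15  T4=8  T5=12  T6=37
Turnaround times: T1=22, T2=19, T3=12, T4=7, T5=10, T6=24
Average turnaround = (22+19+12+7+10+24) / 6 = 94/6 = 15.67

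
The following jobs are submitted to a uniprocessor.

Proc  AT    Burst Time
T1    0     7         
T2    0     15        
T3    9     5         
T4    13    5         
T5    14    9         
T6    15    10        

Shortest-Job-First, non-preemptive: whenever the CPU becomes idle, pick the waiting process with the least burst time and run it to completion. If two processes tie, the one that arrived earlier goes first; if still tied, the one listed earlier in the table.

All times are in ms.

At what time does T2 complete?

Schedule: | T1 0-7 | T2 7-22 | T3 22-27 | T4 27-32 | T5 32-41 | T6 41-51 |
Completion: T1=7  T2=22  T3=27  T4=32  T5=41  T6=51

22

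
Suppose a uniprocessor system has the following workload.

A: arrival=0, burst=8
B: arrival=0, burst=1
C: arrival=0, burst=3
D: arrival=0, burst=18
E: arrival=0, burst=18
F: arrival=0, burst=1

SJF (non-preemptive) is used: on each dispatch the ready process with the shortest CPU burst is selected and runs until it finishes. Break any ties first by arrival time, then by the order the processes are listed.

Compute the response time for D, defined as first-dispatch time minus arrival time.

Timeline: | B 0-1 | F 1-2 | C 2-5 | A 5-13 | D 13-31 | E 31-49 |
Completion: A=13  B=1  C=5  D=31  E=49  F=2
Response(D) = first start − arrival = 13 − 0 = 13

13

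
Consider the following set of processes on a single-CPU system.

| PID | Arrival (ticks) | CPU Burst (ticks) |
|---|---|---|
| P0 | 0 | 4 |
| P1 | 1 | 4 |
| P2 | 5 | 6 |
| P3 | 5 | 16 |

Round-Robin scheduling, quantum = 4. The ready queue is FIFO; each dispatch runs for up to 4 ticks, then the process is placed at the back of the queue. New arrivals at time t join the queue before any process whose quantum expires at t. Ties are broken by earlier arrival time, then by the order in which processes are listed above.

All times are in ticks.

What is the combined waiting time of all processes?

Schedule: | P0 0-4 | P1 4-8 | P2 8-12 | P3 12-16 | P2 16-18 | P3 18-30 |
Completion: P0=4  P1=8  P2=18  P3=30
Turnaround (C−A): P0=4  P1=7  P2=13  P3=25
Waiting = turnaround − burst: P0=0, P1=3, P2=7, P3=9
Total waiting = 0 + 3 + 7 + 9 = 19

19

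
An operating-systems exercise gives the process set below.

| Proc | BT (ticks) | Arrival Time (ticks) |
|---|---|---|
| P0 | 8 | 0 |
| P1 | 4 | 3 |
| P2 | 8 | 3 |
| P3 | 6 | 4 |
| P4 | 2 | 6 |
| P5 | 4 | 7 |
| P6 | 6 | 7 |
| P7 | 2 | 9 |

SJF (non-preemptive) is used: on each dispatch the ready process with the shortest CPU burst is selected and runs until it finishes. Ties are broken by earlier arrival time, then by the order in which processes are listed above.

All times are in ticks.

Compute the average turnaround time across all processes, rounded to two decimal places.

Gantt: | P0 0-8 | P4 8-10 | P7 10-12 | P1 12-16 | P5 16-20 | P3 20-26 | P6 26-32 | P2 32-40 |
Completion: P0=8  P1=16  P2=40  P3=26  P4=10  P5=20  P6=32  P7=12
Turnaround times: P0=8, P1=13, P2=37, P3=22, P4=4, P5=13, P6=25, P7=3
Average turnaround = (8+13+37+22+4+13+25+3) / 8 = 125/8 = 15.63

15.63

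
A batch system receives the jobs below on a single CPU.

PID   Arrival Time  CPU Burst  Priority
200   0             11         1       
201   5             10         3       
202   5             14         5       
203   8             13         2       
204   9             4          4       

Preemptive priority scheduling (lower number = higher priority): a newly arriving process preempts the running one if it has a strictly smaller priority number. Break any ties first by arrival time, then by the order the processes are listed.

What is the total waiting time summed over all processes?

Gantt: | 200 0-11 | 203 11-24 | 201 24-34 | 204 34-38 | 202 38-52 |
Completion: 200=11  201=34  202=52  203=24  204=38
Turnaround (C−A): 200=11  201=29  202=47  203=16  204=29
Waiting = turnaround − burst: 200=0, 201=19, 202=33, 203=3, 204=25
Total waiting = 0 + 19 + 33 + 3 + 25 = 80

80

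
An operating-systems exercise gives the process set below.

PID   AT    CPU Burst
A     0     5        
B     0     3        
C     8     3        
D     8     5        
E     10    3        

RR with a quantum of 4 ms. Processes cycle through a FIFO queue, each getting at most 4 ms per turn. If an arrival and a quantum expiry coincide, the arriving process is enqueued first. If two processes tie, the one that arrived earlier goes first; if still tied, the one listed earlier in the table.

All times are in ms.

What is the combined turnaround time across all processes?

Gantt: | A 0-4 | B 4-7 | A 7-8 | C 8-11 | D 11-15 | E 15-18 | D 18-19 |
Completion: A=8  B=7  C=11  D=19  E=18
Turnaround = completion − arrival: A=8, B=7, C=3, D=11, E=8
Total turnaround = 8 + 7 + 3 + 11 + 8 = 37

37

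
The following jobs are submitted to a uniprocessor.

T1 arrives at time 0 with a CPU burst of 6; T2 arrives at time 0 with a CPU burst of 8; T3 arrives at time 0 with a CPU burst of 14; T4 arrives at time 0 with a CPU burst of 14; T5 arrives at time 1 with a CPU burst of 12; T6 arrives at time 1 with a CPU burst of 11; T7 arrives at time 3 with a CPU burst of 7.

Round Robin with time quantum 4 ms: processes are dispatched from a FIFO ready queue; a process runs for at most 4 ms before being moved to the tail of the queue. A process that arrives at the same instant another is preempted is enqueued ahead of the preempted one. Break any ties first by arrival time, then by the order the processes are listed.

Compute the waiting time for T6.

56

Gantt: | T1 0-4 | T2 4-8 | T3 8-12 | T4 12-16 | T5 16-20 | T6 20-24 | T7 24-28 | T1 28-30 | T2 30-34 | T3 34-38 | T4 38-42 | T5 42-46 | T6 46-50 | T7 50-53 | T3 53-57 | T4 57-61 | T5 61-65 | T6 65-68 | T3 68-70 | T4 70-72 |
Completion: T1=30  T2=34  T3=70  T4=72  T5=65  T6=68  T7=53
Turnaround (C−A): T1=30  T2=34  T3=70  T4=72  T5=64  T6=67  T7=50
Waiting(T6) = turnaround − burst = 67 − 11 = 56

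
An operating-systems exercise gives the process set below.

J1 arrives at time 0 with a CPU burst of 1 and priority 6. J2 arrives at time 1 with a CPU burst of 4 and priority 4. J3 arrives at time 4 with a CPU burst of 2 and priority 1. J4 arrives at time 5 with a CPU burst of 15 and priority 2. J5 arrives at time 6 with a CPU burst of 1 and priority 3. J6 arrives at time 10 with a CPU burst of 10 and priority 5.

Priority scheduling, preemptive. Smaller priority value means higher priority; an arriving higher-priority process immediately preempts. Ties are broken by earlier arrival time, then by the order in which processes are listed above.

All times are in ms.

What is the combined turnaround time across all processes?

80

Gantt: | J1 0-1 | J2 1-4 | J3 4-6 | J4 6-21 | J5 21-22 | J2 22-23 | J6 23-33 |
Completion: J1=1  J2=23  J3=6  J4=21  J5=22  J6=33
Turnaround (C−A): J1=1  J2=22  J3=2  J4=16  J5=16  J6=23
Turnaround = completion − arrival: J1=1, J2=22, J3=2, J4=16, J5=16, J6=23
Total turnaround = 1 + 22 + 2 + 16 + 16 + 23 = 80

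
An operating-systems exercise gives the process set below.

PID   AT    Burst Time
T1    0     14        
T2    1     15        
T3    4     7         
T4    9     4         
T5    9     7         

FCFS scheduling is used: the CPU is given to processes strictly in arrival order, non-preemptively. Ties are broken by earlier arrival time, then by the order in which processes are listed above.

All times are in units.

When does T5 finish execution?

Schedule: | T1 0-14 | T2 14-29 | T3 29-36 | T4 36-40 | T5 40-47 |
Completion: T1=14  T2=29  T3=36  T4=40  T5=47
Turnaround (C−A): T1=14  T2=28  T3=32  T4=31  T5=38

47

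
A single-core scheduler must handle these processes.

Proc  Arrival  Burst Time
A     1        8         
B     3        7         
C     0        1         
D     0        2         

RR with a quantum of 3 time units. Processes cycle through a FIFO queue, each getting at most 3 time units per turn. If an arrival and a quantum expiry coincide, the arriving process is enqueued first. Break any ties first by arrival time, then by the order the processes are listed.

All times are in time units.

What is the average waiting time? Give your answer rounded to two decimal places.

Timeline: | C 0-1 | D 1-3 | A 3-6 | B 6-9 | A 9-12 | B 12-15 | A 15-17 | B 17-18 |
Completion: A=17  B=18  C=1  D=3
Turnaround (C−A): A=16  B=15  C=1  D=3
Waiting times: A=8, B=8, C=0, D=1
Average waiting = (8+8+0+1) / 4 = 17/4 = 4.25

4.25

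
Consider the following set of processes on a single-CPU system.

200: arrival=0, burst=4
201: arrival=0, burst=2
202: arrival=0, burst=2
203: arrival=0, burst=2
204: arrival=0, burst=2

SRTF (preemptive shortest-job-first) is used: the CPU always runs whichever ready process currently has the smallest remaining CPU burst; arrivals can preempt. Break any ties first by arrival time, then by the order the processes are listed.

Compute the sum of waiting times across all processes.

20

Schedule: | 201 0-2 | 202 2-4 | 203 4-6 | 204 6-8 | 200 8-12 |
Completion: 200=12  201=2  202=4  203=6  204=8
Turnaround (C−A): 200=12  201=2  202=4  203=6  204=8
Waiting = turnaround − burst: 200=8, 201=0, 202=2, 203=4, 204=6
Total waiting = 8 + 0 + 2 + 4 + 6 = 20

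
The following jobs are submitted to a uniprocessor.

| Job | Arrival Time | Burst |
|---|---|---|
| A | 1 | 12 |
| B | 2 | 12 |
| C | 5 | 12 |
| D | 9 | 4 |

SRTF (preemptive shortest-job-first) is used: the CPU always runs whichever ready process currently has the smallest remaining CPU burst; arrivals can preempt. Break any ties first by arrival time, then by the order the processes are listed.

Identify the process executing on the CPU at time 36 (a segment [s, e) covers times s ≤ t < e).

C

Timeline: | idle 0-1 | A 1-13 | D 13-17 | B 17-29 | C 29-41 |
Completion: A=13  B=29  C=41  D=17
Turnaround (C−A): A=12  B=27  C=36  D=8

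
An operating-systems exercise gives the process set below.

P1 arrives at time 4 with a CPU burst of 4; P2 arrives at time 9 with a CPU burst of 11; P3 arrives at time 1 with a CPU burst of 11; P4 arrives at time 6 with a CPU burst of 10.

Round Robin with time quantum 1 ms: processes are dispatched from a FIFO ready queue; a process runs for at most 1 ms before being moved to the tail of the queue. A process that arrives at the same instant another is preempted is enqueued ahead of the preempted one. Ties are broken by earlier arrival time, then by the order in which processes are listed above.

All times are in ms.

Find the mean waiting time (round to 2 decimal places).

Schedule: | idle 0-1 | P3 1-4 | P1 4-5 | P3 5-6 | P1 6-7 | P4 7-8 | P3 8-9 | P1 9-10 | P4 10-11 | P2 11-12 | P3 12-13 | P1 13-14 | P4 14-15 | P2 15-16 | P3 16-17 | P4 17-18 | P2 18-19 | P3 19-20 | P4 20-21 | P2 21-22 | P3 22-23 | P4 23-24 | P2 24-25 | P3 25-26 | P4 26-27 | P2 27-28 | P3 28-29 | P4 29-30 | P2 30-31 | P4 31-32 | P2 32-33 | P4 33-34 | P2 34-37 |
Completion: P1=14  P2=37  P3=29  P4=34
Turnaround (C−A): P1=10  P2=28  P3=28  P4=28
Waiting times: P1=6, P2=17, P3=17, P4=18
Average waiting = (6+17+17+18) / 4 = 58/4 = 14.50

14.50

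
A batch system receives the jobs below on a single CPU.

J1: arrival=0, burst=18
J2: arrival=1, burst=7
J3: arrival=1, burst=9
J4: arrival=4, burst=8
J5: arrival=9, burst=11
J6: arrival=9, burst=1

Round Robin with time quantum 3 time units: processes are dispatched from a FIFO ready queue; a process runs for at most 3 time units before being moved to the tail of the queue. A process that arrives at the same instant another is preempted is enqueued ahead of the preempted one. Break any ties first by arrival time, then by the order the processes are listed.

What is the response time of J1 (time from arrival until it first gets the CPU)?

0

Schedule: | J1 0-3 | J2 3-6 | J3 6-9 | J1 9-12 | J4 12-15 | J2 15-18 | J5 18-21 | J6 21-22 | J3 22-25 | J1 25-28 | J4 28-31 | J2 31-32 | J5 32-35 | J3 35-38 | J1 38-41 | J4 41-43 | J5 43-46 | J1 46-49 | J5 49-51 | J1 51-54 |
Completion: J1=54  J2=32  J3=38  J4=43  J5=51  J6=22
Response(J1) = first start − arrival = 0 − 0 = 0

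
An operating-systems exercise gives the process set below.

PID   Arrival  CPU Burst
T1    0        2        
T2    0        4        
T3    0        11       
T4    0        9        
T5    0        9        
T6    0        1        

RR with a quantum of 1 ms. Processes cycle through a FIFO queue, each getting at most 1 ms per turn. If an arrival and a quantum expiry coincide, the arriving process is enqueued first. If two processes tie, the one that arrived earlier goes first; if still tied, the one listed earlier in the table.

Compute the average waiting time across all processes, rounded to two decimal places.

16.00

Gantt: | T1 0-1 | T2 1-2 | T3 2-3 | T4 3-4 | T5 4-5 | T6 5-6 | T1 6-7 | T2 7-8 | T3 8-9 | T4 9-10 | T5 10-11 | T2 11-12 | T3 12-13 | T4 13-14 | T5 14-15 | T2 15-16 | T3 16-17 | T4 17-18 | T5 18-19 | T3 19-20 | T4 20-21 | T5 21-22 | T3 22-23 | T4 23-24 | T5 24-25 | T3 25-26 | T4 26-27 | T5 27-28 | T3 28-29 | T4 29-30 | T5 30-31 | T3 31-32 | T4 32-33 | T5 33-34 | T3 34-36 |
Completion: T1=7  T2=16  T3=36  T4=33  T5=34  T6=6
Waiting times: T1=5, T2=12, T3=25, T4=24, T5=25, T6=5
Average waiting = (5+12+25+24+25+5) / 6 = 96/6 = 16.00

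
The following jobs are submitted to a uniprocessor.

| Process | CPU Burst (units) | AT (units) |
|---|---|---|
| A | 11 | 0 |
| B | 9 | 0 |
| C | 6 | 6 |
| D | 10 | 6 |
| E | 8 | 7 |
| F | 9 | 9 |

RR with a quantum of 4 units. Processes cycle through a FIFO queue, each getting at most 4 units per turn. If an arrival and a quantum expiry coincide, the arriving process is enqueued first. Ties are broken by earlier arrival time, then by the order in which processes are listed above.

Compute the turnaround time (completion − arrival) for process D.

46

Gantt: | A 0-4 | B 4-8 | A 8-12 | C 12-16 | D 16-20 | E 20-24 | B 24-28 | F 28-32 | A 32-35 | C 35-37 | D 37-41 | E 41-45 | B 45-46 | F 46-50 | D 50-52 | F 52-53 |
Completion: A=35  B=46  C=37  D=52  E=45  F=53
Turnaround(D) = completion − arrival = 52 − 6 = 46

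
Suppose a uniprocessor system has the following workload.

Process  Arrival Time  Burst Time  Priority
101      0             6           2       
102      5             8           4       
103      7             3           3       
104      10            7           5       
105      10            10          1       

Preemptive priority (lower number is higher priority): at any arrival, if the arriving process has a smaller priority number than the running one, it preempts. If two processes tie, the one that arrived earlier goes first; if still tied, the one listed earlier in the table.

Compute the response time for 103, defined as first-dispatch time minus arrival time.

Timeline: | 101 0-6 | 102 6-7 | 103 7-10 | 105 10-20 | 102 20-27 | 104 27-34 |
Completion: 101=6  102=27  103=10  104=34  105=20
Response(103) = first start − arrival = 7 − 7 = 0

0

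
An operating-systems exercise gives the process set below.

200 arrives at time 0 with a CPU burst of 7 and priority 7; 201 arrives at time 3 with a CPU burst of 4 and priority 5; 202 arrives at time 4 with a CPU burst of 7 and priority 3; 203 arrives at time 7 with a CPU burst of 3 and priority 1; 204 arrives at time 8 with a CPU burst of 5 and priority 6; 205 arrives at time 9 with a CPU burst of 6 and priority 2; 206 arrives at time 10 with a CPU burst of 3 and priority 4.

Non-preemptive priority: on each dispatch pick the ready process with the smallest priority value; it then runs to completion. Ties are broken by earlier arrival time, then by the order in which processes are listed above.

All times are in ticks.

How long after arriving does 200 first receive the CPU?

0

Timeline: | 200 0-7 | 203 7-10 | 205 10-16 | 202 16-23 | 206 23-26 | 201 26-30 | 204 30-35 |
Completion: 200=7  201=30  202=23  203=10  204=35  205=16  206=26
Response(200) = first start − arrival = 0 − 0 = 0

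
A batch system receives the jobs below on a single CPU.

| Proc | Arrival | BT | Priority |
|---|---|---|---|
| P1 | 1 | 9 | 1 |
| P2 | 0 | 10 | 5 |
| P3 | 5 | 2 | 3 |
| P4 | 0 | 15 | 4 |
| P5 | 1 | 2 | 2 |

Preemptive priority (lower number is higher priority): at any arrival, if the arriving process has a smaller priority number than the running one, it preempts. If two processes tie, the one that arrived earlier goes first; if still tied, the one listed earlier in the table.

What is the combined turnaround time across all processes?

Gantt: | P4 0-1 | P1 1-10 | P5 10-12 | P3 12-14 | P4 14-28 | P2 28-38 |
Completion: P1=10  P2=38  P3=14  P4=28  P5=12
Turnaround (C−A): P1=9  P2=38  P3=9  P4=28  P5=11
Turnaround = completion − arrival: P1=9, P2=38, P3=9, P4=28, P5=11
Total turnaround = 9 + 38 + 9 + 28 + 11 = 95

95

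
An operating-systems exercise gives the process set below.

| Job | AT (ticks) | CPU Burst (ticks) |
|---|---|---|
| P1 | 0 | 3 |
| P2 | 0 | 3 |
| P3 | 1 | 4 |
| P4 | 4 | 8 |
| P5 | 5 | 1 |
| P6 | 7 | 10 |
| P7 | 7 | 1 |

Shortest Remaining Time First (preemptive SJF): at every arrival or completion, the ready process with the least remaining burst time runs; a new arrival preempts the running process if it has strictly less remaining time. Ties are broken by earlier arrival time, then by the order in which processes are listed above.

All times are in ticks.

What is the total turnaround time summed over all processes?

Gantt: | P1 0-3 | P2 3-6 | P5 6-7 | P7 7-8 | P3 8-12 | P4 12-20 | P6 20-30 |
Completion: P1=3  P2=6  P3=12  P4=20  P5=7  P6=30  P7=8
Turnaround = completion − arrival: P1=3, P2=6, P3=11, P4=16, P5=2, P6=23, P7=1
Total turnaround = 3 + 6 + 11 + 16 + 2 + 23 + 1 = 62

62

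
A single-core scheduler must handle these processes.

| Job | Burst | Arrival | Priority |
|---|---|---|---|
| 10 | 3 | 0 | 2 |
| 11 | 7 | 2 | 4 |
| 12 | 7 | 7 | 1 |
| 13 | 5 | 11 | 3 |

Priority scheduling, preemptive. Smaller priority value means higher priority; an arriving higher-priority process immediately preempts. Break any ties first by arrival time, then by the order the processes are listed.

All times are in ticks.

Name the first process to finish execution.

10

Timeline: | 10 0-3 | 11 3-7 | 12 7-14 | 13 14-19 | 11 19-22 |
Completion: 10=3  11=22  12=14  13=19
Turnaround (C−A): 10=3  11=20  12=7  13=8
Finish order: 10 → 12 → 13 → 11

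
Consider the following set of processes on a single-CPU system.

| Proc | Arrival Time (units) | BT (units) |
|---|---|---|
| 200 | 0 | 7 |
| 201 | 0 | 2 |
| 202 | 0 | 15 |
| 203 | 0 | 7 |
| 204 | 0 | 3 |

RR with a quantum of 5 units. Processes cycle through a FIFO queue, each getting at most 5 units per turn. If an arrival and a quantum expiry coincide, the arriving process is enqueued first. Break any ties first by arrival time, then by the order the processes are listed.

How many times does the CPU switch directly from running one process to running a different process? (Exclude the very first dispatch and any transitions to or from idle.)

8

Gantt: | 200 0-5 | 201 5-7 | 202 7-12 | 203 12-17 | 204 17-20 | 200 20-22 | 202 22-27 | 203 27-29 | 202 29-34 |
Completion: 200=22  201=7  202=34  203=29  204=20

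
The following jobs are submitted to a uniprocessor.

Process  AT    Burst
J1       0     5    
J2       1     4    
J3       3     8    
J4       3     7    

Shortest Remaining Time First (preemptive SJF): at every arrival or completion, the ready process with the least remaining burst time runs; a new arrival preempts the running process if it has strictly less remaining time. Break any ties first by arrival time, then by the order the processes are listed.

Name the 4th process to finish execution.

Timeline: | J1 0-5 | J2 5-9 | J4 9-16 | J3 16-24 |
Completion: J1=5  J2=9  J3=24  J4=16
Turnaround (C−A): J1=5  J2=8  J3=21  J4=13
Finish order: J1 → J2 → J4 → J3

J3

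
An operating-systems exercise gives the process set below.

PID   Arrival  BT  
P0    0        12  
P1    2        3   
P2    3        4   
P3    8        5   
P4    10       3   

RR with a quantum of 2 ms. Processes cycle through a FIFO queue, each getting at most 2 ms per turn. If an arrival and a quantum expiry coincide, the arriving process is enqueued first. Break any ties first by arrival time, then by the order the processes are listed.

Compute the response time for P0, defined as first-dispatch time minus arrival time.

0

Gantt: | P0 0-2 | P1 2-4 | P0 4-6 | P2 6-8 | P1 8-9 | P0 9-11 | P3 11-13 | P2 13-15 | P4 15-17 | P0 17-19 | P3 19-21 | P4 21-22 | P0 22-24 | P3 24-25 | P0 25-27 |
Completion: P0=27  P1=9  P2=15  P3=25  P4=22
Turnaround (C−A): P0=27  P1=7  P2=12  P3=17  P4=12
Response(P0) = first start − arrival = 0 − 0 = 0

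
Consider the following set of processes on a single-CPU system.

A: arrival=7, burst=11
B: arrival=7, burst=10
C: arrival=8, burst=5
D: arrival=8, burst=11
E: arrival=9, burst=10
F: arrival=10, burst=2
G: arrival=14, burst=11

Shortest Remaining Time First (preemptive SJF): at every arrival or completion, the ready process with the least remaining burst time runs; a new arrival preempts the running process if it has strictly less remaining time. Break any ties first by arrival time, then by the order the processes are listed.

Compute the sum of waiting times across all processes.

Gantt: | idle 0-7 | B 7-8 | C 8-10 | F 10-12 | C 12-15 | B 15-24 | E 24-34 | A 34-45 | D 45-56 | G 56-67 |
Completion: A=45  B=24  C=15  D=56  E=34  F=12  G=67
Turnaround (C−A): A=38  B=17  C=7  D=48  E=25  F=2  G=53
Waiting = turnaround − burst: A=27, B=7, C=2, D=37, E=15, F=0, G=42
Total waiting = 27 + 7 + 2 + 37 + 15 + 0 + 42 = 130

130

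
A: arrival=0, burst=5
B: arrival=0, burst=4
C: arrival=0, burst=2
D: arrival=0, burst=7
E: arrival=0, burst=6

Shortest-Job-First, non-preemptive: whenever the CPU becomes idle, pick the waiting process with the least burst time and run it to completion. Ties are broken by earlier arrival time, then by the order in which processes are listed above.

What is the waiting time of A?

6

Gantt: | C 0-2 | B 2-6 | A 6-11 | E 11-17 | D 17-24 |
Completion: A=11  B=6  C=2  D=24  E=17
Turnaround (C−A): A=11  B=6  C=2  D=24  E=17
Waiting(A) = turnaround − burst = 11 − 5 = 6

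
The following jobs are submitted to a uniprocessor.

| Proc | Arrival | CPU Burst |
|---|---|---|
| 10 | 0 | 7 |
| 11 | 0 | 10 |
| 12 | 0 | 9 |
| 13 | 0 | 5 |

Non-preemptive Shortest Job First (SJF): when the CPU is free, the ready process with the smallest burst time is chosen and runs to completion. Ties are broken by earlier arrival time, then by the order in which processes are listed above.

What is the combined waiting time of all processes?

38

Gantt: | 13 0-5 | 10 5-12 | 12 12-21 | 11 21-31 |
Completion: 10=12  11=31  12=21  13=5
Turnaround (C−A): 10=12  11=31  12=21  13=5
Waiting = turnaround − burst: 10=5, 11=21, 12=12, 13=0
Total waiting = 5 + 21 + 12 + 0 = 38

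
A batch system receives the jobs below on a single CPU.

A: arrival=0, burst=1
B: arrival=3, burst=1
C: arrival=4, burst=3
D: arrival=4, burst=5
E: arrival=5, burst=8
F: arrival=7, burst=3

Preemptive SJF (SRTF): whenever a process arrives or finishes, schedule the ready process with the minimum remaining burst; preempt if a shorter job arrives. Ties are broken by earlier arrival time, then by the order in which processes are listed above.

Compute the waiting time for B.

Gantt: | A 0-1 | idle 1-3 | B 3-4 | C 4-7 | F 7-10 | D 10-15 | E 15-23 |
Completion: A=1  B=4  C=7  D=15  E=23  F=10
Waiting(B) = turnaround − burst = 1 − 1 = 0

0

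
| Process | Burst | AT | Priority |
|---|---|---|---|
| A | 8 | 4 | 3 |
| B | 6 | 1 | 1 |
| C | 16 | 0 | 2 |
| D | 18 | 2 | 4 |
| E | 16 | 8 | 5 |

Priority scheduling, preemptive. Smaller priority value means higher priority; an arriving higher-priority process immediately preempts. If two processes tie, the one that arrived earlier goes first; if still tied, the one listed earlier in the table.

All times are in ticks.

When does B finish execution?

Timeline: | C 0-1 | B 1-7 | C 7-22 | A 22-30 | D 30-48 | E 48-64 |
Completion: A=30  B=7  C=22  D=48  E=64
Turnaround (C−A): A=26  B=6  C=22  D=46  E=56

7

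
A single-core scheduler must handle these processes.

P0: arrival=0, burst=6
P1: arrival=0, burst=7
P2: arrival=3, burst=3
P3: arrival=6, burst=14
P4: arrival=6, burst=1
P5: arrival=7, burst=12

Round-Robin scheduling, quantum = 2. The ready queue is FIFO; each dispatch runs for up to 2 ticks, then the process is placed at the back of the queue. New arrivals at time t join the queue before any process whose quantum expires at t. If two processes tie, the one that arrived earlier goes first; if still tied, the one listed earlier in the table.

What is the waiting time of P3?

23

Gantt: | P0 0-2 | P1 2-4 | P0 4-6 | P2 6-8 | P1 8-10 | P3 10-12 | P4 12-13 | P0 13-15 | P5 15-17 | P2 17-18 | P1 18-20 | P3 20-22 | P5 22-24 | P1 24-25 | P3 25-27 | P5 27-29 | P3 29-31 | P5 31-33 | P3 33-35 | P5 35-37 | P3 37-39 | P5 39-41 | P3 41-43 |
Completion: P0=15  P1=25  P2=18  P3=43  P4=13  P5=41
Waiting(P3) = turnaround − burst = 37 − 14 = 23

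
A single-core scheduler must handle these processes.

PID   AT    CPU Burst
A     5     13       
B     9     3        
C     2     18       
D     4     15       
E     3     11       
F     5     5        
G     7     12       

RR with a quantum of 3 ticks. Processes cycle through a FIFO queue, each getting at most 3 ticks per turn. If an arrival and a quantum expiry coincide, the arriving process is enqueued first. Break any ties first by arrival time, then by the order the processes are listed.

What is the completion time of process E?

Gantt: | idle 0-2 | C 2-5 | E 5-8 | D 8-11 | A 11-14 | F 14-17 | C 17-20 | G 20-23 | E 23-26 | B 26-29 | D 29-32 | A 32-35 | F 35-37 | C 37-40 | G 40-43 | E 43-46 | D 46-49 | A 49-52 | C 52-55 | G 55-58 | E 58-60 | D 60-63 | A 63-66 | C 66-69 | G 69-72 | D 72-75 | A 75-76 | C 76-79 |
Completion: A=76  B=29  C=79  D=75  E=60  F=37  G=72
Turnaround (C−A): A=71  B=20  C=77  D=71  E=57  F=32  G=65

60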